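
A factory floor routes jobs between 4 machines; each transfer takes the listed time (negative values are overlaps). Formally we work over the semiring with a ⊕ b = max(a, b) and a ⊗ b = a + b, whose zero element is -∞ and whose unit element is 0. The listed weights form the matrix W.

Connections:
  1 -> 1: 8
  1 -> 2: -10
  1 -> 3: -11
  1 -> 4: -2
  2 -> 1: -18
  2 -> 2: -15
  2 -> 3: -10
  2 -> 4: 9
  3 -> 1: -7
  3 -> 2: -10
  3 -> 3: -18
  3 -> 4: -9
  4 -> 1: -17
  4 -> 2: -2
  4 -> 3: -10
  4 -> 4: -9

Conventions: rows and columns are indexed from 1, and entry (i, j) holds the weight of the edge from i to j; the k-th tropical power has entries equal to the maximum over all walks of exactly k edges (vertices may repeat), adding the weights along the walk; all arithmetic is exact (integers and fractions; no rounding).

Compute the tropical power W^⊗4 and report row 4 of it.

W^⊗2:
  [16, -2, -3, 6]
  [-8, 7, -1, 0]
  [1, -11, -18, -1]
  [-9, -11, -12, 7]
W^⊗3:
  [24, 6, 5, 14]
  [0, -2, -3, 16]
  [9, -3, -10, -1]
  [-1, 5, -3, -2]
W^⊗4:
  [32, 14, 13, 22]
  [8, 14, 6, 7]
  [17, -1, -2, 7]
  [7, -4, -5, 14]
Answer: row 4 of W^⊗4 = [7, -4, -5, 14]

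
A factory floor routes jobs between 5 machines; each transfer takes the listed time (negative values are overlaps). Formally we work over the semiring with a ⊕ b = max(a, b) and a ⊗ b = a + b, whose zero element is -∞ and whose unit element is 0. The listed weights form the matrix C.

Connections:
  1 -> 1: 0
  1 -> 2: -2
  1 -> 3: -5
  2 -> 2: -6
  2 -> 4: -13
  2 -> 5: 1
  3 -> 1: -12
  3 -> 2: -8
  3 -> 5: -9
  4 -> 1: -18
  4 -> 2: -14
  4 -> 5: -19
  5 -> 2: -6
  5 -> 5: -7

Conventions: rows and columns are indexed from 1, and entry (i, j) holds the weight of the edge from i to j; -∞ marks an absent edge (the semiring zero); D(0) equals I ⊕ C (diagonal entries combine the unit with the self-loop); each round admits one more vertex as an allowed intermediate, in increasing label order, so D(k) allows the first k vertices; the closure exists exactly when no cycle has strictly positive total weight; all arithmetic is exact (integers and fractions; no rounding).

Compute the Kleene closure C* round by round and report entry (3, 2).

D(0):
  [0, -2, -5, -∞, -∞]
  [-∞, 0, -∞, -13, 1]
  [-12, -8, 0, -∞, -9]
  [-18, -14, -∞, 0, -19]
  [-∞, -6, -∞, -∞, 0]
D(1):
  [0, -2, -5, -∞, -∞]
  [-∞, 0, -∞, -13, 1]
  [-12, -8, 0, -∞, -9]
  [-18, -14, -23, 0, -19]
  [-∞, -6, -∞, -∞, 0]
D(2):
  [0, -2, -5, -15, -1]
  [-∞, 0, -∞, -13, 1]
  [-12, -8, 0, -21, -7]
  [-18, -14, -23, 0, -13]
  [-∞, -6, -∞, -19, 0]
D(3):
  [0, -2, -5, -15, -1]
  [-∞, 0, -∞, -13, 1]
  [-12, -8, 0, -21, -7]
  [-18, -14, -23, 0, -13]
  [-∞, -6, -∞, -19, 0]
D(4):
  [0, -2, -5, -15, -1]
  [-31, 0, -36, -13, 1]
  [-12, -8, 0, -21, -7]
  [-18, -14, -23, 0, -13]
  [-37, -6, -42, -19, 0]
D(5):
  [0, -2, -5, -15, -1]
  [-31, 0, -36, -13, 1]
  [-12, -8, 0, -21, -7]
  [-18, -14, -23, 0, -13]
  [-37, -6, -42, -19, 0]
Answer: C*[3][2] = -8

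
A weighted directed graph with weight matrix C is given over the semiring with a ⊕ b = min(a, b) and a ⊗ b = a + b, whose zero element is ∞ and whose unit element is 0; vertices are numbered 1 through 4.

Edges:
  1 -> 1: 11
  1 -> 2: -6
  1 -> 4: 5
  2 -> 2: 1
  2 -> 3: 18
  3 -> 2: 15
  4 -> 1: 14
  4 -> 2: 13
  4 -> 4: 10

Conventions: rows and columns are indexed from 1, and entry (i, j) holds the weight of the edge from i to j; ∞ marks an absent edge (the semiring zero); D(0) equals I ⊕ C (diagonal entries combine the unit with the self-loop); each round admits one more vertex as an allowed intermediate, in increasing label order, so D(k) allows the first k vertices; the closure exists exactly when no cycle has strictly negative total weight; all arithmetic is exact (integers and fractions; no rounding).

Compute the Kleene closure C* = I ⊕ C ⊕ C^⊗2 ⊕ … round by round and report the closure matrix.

D(0):
  [0, -6, ∞, 5]
  [∞, 0, 18, ∞]
  [∞, 15, 0, ∞]
  [14, 13, ∞, 0]
D(1):
  [0, -6, ∞, 5]
  [∞, 0, 18, ∞]
  [∞, 15, 0, ∞]
  [14, 8, ∞, 0]
D(2):
  [0, -6, 12, 5]
  [∞, 0, 18, ∞]
  [∞, 15, 0, ∞]
  [14, 8, 26, 0]
D(3):
  [0, -6, 12, 5]
  [∞, 0, 18, ∞]
  [∞, 15, 0, ∞]
  [14, 8, 26, 0]
D(4):
  [0, -6, 12, 5]
  [∞, 0, 18, ∞]
  [∞, 15, 0, ∞]
  [14, 8, 26, 0]
Answer: C* = [[0, -6, 12, 5], [∞, 0, 18, ∞], [∞, 15, 0, ∞], [14, 8, 26, 0]]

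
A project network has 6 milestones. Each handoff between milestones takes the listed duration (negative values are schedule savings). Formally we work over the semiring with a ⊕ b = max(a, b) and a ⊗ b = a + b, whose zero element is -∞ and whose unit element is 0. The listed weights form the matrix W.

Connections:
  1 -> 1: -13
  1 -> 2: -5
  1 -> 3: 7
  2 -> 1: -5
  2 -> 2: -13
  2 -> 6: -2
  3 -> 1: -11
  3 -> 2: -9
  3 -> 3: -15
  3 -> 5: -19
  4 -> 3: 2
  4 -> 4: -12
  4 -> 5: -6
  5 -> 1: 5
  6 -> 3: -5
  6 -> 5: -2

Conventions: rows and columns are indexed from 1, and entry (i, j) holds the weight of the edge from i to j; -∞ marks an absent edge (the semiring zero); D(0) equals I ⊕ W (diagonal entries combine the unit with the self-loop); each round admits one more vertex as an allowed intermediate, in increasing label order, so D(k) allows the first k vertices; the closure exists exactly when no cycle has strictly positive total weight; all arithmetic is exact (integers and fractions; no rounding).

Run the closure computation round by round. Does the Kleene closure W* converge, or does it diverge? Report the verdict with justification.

D(0):
  [0, -5, 7, -∞, -∞, -∞]
  [-5, 0, -∞, -∞, -∞, -2]
  [-11, -9, 0, -∞, -19, -∞]
  [-∞, -∞, 2, 0, -6, -∞]
  [5, -∞, -∞, -∞, 0, -∞]
  [-∞, -∞, -5, -∞, -2, 0]
D(1):
  [0, -5, 7, -∞, -∞, -∞]
  [-5, 0, 2, -∞, -∞, -2]
  [-11, -9, 0, -∞, -19, -∞]
  [-∞, -∞, 2, 0, -6, -∞]
  [5, 0, 12, -∞, 0, -∞]
  [-∞, -∞, -5, -∞, -2, 0]
D(2):
  [0, -5, 7, -∞, -∞, -7]
  [-5, 0, 2, -∞, -∞, -2]
  [-11, -9, 0, -∞, -19, -11]
  [-∞, -∞, 2, 0, -6, -∞]
  [5, 0, 12, -∞, 0, -2]
  [-∞, -∞, -5, -∞, -2, 0]
D(3):
  [0, -2, 7, -∞, -12, -4]
  [-5, 0, 2, -∞, -17, -2]
  [-11, -9, 0, -∞, -19, -11]
  [-9, -7, 2, 0, -6, -9]
  [5, 3, 12, -∞, 0, 1]
  [-16, -14, -5, -∞, -2, 0]
D(4):
  [0, -2, 7, -∞, -12, -4]
  [-5, 0, 2, -∞, -17, -2]
  [-11, -9, 0, -∞, -19, -11]
  [-9, -7, 2, 0, -6, -9]
  [5, 3, 12, -∞, 0, 1]
  [-16, -14, -5, -∞, -2, 0]
D(5):
  [0, -2, 7, -∞, -12, -4]
  [-5, 0, 2, -∞, -17, -2]
  [-11, -9, 0, -∞, -19, -11]
  [-1, -3, 6, 0, -6, -5]
  [5, 3, 12, -∞, 0, 1]
  [3, 1, 10, -∞, -2, 0]
D(6):
  [0, -2, 7, -∞, -6, -4]
  [1, 0, 8, -∞, -4, -2]
  [-8, -9, 0, -∞, -13, -11]
  [-1, -3, 6, 0, -6, -5]
  [5, 3, 12, -∞, 0, 1]
  [3, 1, 10, -∞, -2, 0]
Key observation: every diagonal entry stays at the unit through all rounds, so no improving cycle exists.
Answer: CONVERGES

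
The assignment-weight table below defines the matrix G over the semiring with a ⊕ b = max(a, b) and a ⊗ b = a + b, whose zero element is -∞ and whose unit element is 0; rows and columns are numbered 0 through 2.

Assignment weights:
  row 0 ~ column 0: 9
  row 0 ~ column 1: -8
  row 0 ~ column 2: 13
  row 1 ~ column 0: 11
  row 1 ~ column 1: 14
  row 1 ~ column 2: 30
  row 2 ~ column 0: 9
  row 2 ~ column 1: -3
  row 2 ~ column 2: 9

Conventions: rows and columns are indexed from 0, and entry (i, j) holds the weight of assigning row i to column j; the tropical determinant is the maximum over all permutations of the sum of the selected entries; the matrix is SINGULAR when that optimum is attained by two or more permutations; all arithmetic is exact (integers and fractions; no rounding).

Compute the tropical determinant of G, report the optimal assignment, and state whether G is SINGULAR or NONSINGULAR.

σ = (0, 1, 2): 9 + 14 + 9 = 32
σ = (0, 2, 1): 9 + 30 + (-3) = 36
σ = (1, 0, 2): (-8) + 11 + 9 = 12
σ = (1, 2, 0): (-8) + 30 + 9 = 31
σ = (2, 0, 1): 13 + 11 + (-3) = 21
σ = (2, 1, 0): 13 + 14 + 9 = 36
Optimal value attained by: σ = (0, 2, 1).
Answer: det⊕(G) = 36; verdict: SINGULAR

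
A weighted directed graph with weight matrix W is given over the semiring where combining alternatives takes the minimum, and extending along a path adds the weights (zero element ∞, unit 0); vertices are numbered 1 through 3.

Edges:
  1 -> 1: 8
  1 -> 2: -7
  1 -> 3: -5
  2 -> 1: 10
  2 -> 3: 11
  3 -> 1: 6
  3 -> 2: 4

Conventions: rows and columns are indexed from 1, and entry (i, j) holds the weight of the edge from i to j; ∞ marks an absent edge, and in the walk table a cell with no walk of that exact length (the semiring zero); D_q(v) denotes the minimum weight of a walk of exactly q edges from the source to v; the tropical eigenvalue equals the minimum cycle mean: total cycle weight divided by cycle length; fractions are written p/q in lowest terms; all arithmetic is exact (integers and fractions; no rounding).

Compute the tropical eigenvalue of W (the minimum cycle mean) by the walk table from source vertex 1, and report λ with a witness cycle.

q=0: [0, ∞, ∞]
q=1: [8, -7, -5]
q=2: [1, -1, 3]
q=3: [9, -6, -4]
Optimal cycle mean attained by: cycle 1->3->1, total (-5) + 6, length 2.
Answer: λ = 1/2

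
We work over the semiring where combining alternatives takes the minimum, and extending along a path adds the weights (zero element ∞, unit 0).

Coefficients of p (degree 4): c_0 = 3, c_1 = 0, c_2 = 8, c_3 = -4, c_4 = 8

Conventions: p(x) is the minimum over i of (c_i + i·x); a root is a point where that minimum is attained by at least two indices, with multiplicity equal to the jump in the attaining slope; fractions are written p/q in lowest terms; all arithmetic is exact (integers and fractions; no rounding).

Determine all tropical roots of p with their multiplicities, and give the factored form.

hull edge (i=0, c=3) to (i=1, c=0): slope -3, span 1
hull edge (i=1, c=0) to (i=3, c=-4): slope -2, span 2
hull edge (i=3, c=-4) to (i=4, c=8): slope 12, span 1
Factored form: p(x) = 8 ⊗ (x ⊕ (-12)) ⊗ (x ⊕ 2) ⊗ (x ⊕ 2) ⊗ (x ⊕ 3)
Answer: roots = -12 (mult 1), 2 (mult 2), 3 (mult 1)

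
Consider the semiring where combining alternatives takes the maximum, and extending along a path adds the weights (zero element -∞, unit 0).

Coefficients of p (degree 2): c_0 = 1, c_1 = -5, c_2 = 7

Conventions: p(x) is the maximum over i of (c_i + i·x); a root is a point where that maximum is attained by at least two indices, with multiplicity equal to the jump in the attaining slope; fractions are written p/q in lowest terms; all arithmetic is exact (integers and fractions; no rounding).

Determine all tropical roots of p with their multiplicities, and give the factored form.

hull edge (i=0, c=1) to (i=2, c=7): slope 3, span 2
Factored form: p(x) = 7 ⊗ (x ⊕ (-3)) ⊗ (x ⊕ (-3))
Answer: roots = -3 (mult 2)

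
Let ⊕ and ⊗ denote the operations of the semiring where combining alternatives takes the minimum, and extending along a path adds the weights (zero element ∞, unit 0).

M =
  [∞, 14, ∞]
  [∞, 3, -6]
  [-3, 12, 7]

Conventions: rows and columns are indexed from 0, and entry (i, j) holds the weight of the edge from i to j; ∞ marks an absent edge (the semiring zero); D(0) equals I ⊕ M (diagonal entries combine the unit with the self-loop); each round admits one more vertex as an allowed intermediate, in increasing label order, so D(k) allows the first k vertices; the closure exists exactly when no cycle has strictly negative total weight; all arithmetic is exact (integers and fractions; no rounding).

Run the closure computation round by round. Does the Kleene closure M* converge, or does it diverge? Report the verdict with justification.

D(0):
  [0, 14, ∞]
  [∞, 0, -6]
  [-3, 12, 0]
D(1):
  [0, 14, ∞]
  [∞, 0, -6]
  [-3, 11, 0]
D(2):
  [0, 14, 8]
  [∞, 0, -6]
  [-3, 11, 0]
D(3):
  [0, 14, 8]
  [-9, 0, -6]
  [-3, 11, 0]
Key observation: every diagonal entry stays at the unit through all rounds, so no improving cycle exists.
Answer: CONVERGES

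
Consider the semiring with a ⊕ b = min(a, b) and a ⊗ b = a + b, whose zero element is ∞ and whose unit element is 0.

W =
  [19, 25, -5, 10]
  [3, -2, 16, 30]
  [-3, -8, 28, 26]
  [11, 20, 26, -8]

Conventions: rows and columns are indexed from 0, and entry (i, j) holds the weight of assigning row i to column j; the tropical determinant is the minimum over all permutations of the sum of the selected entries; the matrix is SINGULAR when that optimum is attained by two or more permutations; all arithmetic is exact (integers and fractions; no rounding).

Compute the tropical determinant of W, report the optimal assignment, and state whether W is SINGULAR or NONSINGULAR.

σ = (0, 1, 2, 3): 19 + (-2) + 28 + (-8) = 37
σ = (0, 1, 3, 2): 19 + (-2) + 26 + 26 = 69
σ = (0, 2, 1, 3): 19 + 16 + (-8) + (-8) = 19
σ = (0, 2, 3, 1): 19 + 16 + 26 + 20 = 81
σ = (0, 3, 1, 2): 19 + 30 + (-8) + 26 = 67
σ = (0, 3, 2, 1): 19 + 30 + 28 + 20 = 97
σ = (1, 0, 2, 3): 25 + 3 + 28 + (-8) = 48
σ = (1, 0, 3, 2): 25 + 3 + 26 + 26 = 80
σ = (1, 2, 0, 3): 25 + 16 + (-3) + (-8) = 30
σ = (1, 2, 3, 0): 25 + 16 + 26 + 11 = 78
σ = (1, 3, 0, 2): 25 + 30 + (-3) + 26 = 78
σ = (1, 3, 2, 0): 25 + 30 + 28 + 11 = 94
σ = (2, 0, 1, 3): (-5) + 3 + (-8) + (-8) = -18
σ = (2, 0, 3, 1): (-5) + 3 + 26 + 20 = 44
σ = (2, 1, 0, 3): (-5) + (-2) + (-3) + (-8) = -18
σ = (2, 1, 3, 0): (-5) + (-2) + 26 + 11 = 30
σ = (2, 3, 0, 1): (-5) + 30 + (-3) + 20 = 42
σ = (2, 3, 1, 0): (-5) + 30 + (-8) + 11 = 28
σ = (3, 0, 1, 2): 10 + 3 + (-8) + 26 = 31
σ = (3, 0, 2, 1): 10 + 3 + 28 + 20 = 61
σ = (3, 1, 0, 2): 10 + (-2) + (-3) + 26 = 31
σ = (3, 1, 2, 0): 10 + (-2) + 28 + 11 = 47
σ = (3, 2, 0, 1): 10 + 16 + (-3) + 20 = 43
σ = (3, 2, 1, 0): 10 + 16 + (-8) + 11 = 29
Optimal value attained by: σ = (2, 0, 1, 3).
Answer: det⊕(W) = -18; verdict: SINGULAR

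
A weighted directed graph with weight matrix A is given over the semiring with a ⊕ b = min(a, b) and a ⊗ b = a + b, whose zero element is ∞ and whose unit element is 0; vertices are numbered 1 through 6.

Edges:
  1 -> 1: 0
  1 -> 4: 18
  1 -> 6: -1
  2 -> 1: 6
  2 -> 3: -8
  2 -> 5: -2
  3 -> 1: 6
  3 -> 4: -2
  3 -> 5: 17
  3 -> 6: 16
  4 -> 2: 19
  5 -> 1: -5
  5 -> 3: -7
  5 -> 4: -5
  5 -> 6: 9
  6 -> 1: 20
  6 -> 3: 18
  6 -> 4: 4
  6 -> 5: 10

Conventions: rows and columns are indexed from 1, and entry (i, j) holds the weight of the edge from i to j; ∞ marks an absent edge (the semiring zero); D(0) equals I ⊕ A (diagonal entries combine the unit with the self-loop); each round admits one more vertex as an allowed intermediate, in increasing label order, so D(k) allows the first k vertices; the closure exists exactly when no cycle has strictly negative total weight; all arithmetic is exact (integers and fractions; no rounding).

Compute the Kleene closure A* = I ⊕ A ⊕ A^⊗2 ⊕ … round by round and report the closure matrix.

D(0):
  [0, ∞, ∞, 18, ∞, -1]
  [6, 0, -8, ∞, -2, ∞]
  [6, ∞, 0, -2, 17, 16]
  [∞, 19, ∞, 0, ∞, ∞]
  [-5, ∞, -7, -5, 0, 9]
  [20, ∞, 18, 4, 10, 0]
D(1):
  [0, ∞, ∞, 18, ∞, -1]
  [6, 0, -8, 24, -2, 5]
  [6, ∞, 0, -2, 17, 5]
  [∞, 19, ∞, 0, ∞, ∞]
  [-5, ∞, -7, -5, 0, -6]
  [20, ∞, 18, 4, 10, 0]
D(2):
  [0, ∞, ∞, 18, ∞, -1]
  [6, 0, -8, 24, -2, 5]
  [6, ∞, 0, -2, 17, 5]
  [25, 19, 11, 0, 17, 24]
  [-5, ∞, -7, -5, 0, -6]
  [20, ∞, 18, 4, 10, 0]
D(3):
  [0, ∞, ∞, 18, ∞, -1]
  [-2, 0, -8, -10, -2, -3]
  [6, ∞, 0, -2, 17, 5]
  [17, 19, 11, 0, 17, 16]
  [-5, ∞, -7, -9, 0, -6]
  [20, ∞, 18, 4, 10, 0]
D(4):
  [0, 37, 29, 18, 35, -1]
  [-2, 0, -8, -10, -2, -3]
  [6, 17, 0, -2, 15, 5]
  [17, 19, 11, 0, 17, 16]
  [-5, 10, -7, -9, 0, -6]
  [20, 23, 15, 4, 10, 0]
D(5):
  [0, 37, 28, 18, 35, -1]
  [-7, 0, -9, -11, -2, -8]
  [6, 17, 0, -2, 15, 5]
  [12, 19, 10, 0, 17, 11]
  [-5, 10, -7, -9, 0, -6]
  [5, 20, 3, 1, 10, 0]
D(6):
  [0, 19, 2, 0, 9, -1]
  [-7, 0, -9, -11, -2, -8]
  [6, 17, 0, -2, 15, 5]
  [12, 19, 10, 0, 17, 11]
  [-5, 10, -7, -9, 0, -6]
  [5, 20, 3, 1, 10, 0]
Answer: A* = [[0, 19, 2, 0, 9, -1], [-7, 0, -9, -11, -2, -8], [6, 17, 0, -2, 15, 5], [12, 19, 10, 0, 17, 11], [-5, 10, -7, -9, 0, -6], [5, 20, 3, 1, 10, 0]]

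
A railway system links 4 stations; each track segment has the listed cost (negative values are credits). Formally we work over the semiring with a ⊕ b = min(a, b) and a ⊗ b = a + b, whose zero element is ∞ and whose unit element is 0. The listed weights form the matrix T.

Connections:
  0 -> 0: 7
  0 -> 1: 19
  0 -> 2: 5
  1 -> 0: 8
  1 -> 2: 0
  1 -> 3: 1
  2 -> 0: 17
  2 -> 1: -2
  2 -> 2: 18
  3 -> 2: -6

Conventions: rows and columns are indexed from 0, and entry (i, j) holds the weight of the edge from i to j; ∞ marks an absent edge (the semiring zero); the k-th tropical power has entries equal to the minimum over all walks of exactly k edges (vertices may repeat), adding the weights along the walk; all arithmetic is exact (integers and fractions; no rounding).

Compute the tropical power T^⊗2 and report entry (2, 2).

T^⊗2:
  [14, 3, 12, 20]
  [15, -2, -5, ∞]
  [6, 16, -2, -1]
  [11, -8, 12, ∞]
Key observation: the optimum is the walk 2->1->2, with weight (-2) + 0 = -2.
Optimal value attained by: walk 2->1->2.
Answer: (T^⊗2)[2][2] = -2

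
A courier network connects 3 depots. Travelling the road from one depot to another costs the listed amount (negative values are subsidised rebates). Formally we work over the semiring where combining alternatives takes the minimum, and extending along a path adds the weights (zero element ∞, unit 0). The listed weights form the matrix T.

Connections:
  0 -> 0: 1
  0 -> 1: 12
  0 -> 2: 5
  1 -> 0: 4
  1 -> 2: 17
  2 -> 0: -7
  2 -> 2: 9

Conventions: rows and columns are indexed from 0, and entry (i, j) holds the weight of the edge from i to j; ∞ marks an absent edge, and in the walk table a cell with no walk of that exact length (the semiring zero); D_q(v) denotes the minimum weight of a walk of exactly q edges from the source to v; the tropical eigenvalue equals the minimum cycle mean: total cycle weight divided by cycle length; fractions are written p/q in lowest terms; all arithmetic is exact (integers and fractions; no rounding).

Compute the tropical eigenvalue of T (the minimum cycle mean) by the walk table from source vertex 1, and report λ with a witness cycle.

q=0: [∞, 0, ∞]
q=1: [4, ∞, 17]
q=2: [5, 16, 9]
q=3: [2, 17, 10]
Optimal cycle mean attained by: cycle 0->2->0, total 5 + (-7), length 2.
Answer: λ = -1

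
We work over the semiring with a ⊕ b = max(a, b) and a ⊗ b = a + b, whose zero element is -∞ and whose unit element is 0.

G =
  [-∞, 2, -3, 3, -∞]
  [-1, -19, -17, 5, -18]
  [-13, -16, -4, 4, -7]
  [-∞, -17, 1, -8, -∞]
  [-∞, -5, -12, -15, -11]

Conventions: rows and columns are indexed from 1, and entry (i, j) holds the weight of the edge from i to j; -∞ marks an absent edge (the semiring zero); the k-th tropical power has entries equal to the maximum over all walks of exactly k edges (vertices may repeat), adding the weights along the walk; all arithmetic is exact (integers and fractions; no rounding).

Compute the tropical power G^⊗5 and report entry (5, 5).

G^⊗2:
  [1, -14, 4, 7, -10]
  [-20, 1, 6, 2, -24]
  [-17, -11, 5, 0, -11]
  [-12, -15, -3, 5, -6]
  [-6, -16, -14, 0, -19]
G^⊗3:
  [-9, 3, 8, 8, -3]
  [0, -10, 3, 10, -1]
  [-8, -11, 1, 9, -2]
  [-16, -10, 6, 1, -10]
  [-17, -4, 1, -3, -21]
G^⊗4:
  [2, -7, 9, 12, 1]
  [-10, 2, 11, 7, -4]
  [-12, -6, 10, 5, -6]
  [-7, -10, 2, 10, -1]
  [-5, -15, -2, 5, -6]
G^⊗5:
  [-4, 4, 13, 13, 2]
  [1, -5, 8, 15, 4]
  [-3, -6, 6, 14, 3]
  [-11, -5, 11, 6, -5]
  [-15, -3, 6, 2, -9]
Key observation: the optimum is the walk 5->2->1->4->3->5, with weight (-5) + (-1) + 3 + 1 + (-7) = -9.
Optimal value attained by: walk 5->2->1->4->3->5.
Answer: (G^⊗5)[5][5] = -9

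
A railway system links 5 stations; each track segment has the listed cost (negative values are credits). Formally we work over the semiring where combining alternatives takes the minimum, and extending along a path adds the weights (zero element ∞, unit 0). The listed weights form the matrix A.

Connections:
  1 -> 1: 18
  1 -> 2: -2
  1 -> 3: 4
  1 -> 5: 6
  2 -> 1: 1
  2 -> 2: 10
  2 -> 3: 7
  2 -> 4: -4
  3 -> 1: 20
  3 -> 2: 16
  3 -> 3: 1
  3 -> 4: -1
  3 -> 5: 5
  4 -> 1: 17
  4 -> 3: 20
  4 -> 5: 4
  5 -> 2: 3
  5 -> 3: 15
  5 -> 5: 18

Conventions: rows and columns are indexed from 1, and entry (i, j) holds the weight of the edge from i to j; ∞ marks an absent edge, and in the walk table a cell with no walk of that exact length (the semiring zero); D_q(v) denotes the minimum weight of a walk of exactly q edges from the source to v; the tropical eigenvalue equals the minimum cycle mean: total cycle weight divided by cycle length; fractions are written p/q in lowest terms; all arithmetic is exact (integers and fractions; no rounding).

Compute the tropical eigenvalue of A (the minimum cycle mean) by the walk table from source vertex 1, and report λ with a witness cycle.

q=0: [0, ∞, ∞, ∞, ∞]
q=1: [18, -2, 4, ∞, 6]
q=2: [-1, 8, 5, -6, 9]
q=3: [9, -3, 3, 4, -2]
q=4: [-2, 1, 4, -7, 8]
q=5: [2, -4, 2, -3, -3]
Optimal cycle mean attained by: cycle 1->2->1, total (-2) + 1, length 2.
Answer: λ = -1/2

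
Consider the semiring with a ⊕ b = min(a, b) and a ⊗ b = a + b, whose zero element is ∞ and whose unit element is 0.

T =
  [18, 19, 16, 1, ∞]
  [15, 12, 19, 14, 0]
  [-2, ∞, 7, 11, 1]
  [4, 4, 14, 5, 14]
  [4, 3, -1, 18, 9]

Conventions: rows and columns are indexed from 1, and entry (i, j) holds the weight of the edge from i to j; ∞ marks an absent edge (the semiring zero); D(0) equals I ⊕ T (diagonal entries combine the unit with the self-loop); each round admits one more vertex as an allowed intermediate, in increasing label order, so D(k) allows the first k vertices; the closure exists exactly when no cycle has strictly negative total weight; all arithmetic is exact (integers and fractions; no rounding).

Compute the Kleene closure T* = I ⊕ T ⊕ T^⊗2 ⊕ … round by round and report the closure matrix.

D(0):
  [0, 19, 16, 1, ∞]
  [15, 0, 19, 14, 0]
  [-2, ∞, 0, 11, 1]
  [4, 4, 14, 0, 14]
  [4, 3, -1, 18, 0]
D(1):
  [0, 19, 16, 1, ∞]
  [15, 0, 19, 14, 0]
  [-2, 17, 0, -1, 1]
  [4, 4, 14, 0, 14]
  [4, 3, -1, 5, 0]
D(2):
  [0, 19, 16, 1, 19]
  [15, 0, 19, 14, 0]
  [-2, 17, 0, -1, 1]
  [4, 4, 14, 0, 4]
  [4, 3, -1, 5, 0]
D(3):
  [0, 19, 16, 1, 17]
  [15, 0, 19, 14, 0]
  [-2, 17, 0, -1, 1]
  [4, 4, 14, 0, 4]
  [-3, 3, -1, -2, 0]
D(4):
  [0, 5, 15, 1, 5]
  [15, 0, 19, 14, 0]
  [-2, 3, 0, -1, 1]
  [4, 4, 14, 0, 4]
  [-3, 2, -1, -2, 0]
D(5):
  [0, 5, 4, 1, 5]
  [-3, 0, -1, -2, 0]
  [-2, 3, 0, -1, 1]
  [1, 4, 3, 0, 4]
  [-3, 2, -1, -2, 0]
Answer: T* = [[0, 5, 4, 1, 5], [-3, 0, -1, -2, 0], [-2, 3, 0, -1, 1], [1, 4, 3, 0, 4], [-3, 2, -1, -2, 0]]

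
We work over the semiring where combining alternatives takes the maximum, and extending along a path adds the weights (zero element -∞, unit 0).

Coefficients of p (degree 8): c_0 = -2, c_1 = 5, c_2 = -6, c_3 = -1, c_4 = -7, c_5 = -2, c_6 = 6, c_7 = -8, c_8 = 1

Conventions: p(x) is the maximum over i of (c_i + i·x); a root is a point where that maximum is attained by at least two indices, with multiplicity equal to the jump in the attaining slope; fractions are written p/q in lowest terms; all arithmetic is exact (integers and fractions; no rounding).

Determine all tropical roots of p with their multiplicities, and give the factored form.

hull edge (i=0, c=-2) to (i=1, c=5): slope 7, span 1
hull edge (i=1, c=5) to (i=6, c=6): slope 1/5, span 5
hull edge (i=6, c=6) to (i=8, c=1): slope -5/2, span 2
Factored form: p(x) = 1 ⊗ (x ⊕ (-7)) ⊗ (x ⊕ (-1/5)) ⊗ (x ⊕ (-1/5)) ⊗ (x ⊕ (-1/5)) ⊗ (x ⊕ (-1/5)) ⊗ (x ⊕ (-1/5)) ⊗ (x ⊕ 5/2) ⊗ (x ⊕ 5/2)
Answer: roots = -7 (mult 1), -1/5 (mult 5), 5/2 (mult 2)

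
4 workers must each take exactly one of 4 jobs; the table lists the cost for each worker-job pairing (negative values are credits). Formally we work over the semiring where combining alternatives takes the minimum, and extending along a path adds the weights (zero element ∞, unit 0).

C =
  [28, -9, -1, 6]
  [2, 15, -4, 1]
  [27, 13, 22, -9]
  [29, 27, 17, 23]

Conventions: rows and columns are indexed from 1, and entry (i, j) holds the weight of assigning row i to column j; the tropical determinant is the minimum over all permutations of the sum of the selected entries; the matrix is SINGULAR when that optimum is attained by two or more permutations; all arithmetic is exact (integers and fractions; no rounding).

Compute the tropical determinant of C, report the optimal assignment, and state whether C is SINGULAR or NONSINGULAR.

σ = (1, 2, 3, 4): 28 + 15 + 22 + 23 = 88
σ = (1, 2, 4, 3): 28 + 15 + (-9) + 17 = 51
σ = (1, 3, 2, 4): 28 + (-4) + 13 + 23 = 60
σ = (1, 3, 4, 2): 28 + (-4) + (-9) + 27 = 42
σ = (1, 4, 2, 3): 28 + 1 + 13 + 17 = 59
σ = (1, 4, 3, 2): 28 + 1 + 22 + 27 = 78
σ = (2, 1, 3, 4): (-9) + 2 + 22 + 23 = 38
σ = (2, 1, 4, 3): (-9) + 2 + (-9) + 17 = 1
σ = (2, 3, 1, 4): (-9) + (-4) + 27 + 23 = 37
σ = (2, 3, 4, 1): (-9) + (-4) + (-9) + 29 = 7
σ = (2, 4, 1, 3): (-9) + 1 + 27 + 17 = 36
σ = (2, 4, 3, 1): (-9) + 1 + 22 + 29 = 43
σ = (3, 1, 2, 4): (-1) + 2 + 13 + 23 = 37
σ = (3, 1, 4, 2): (-1) + 2 + (-9) + 27 = 19
σ = (3, 2, 1, 4): (-1) + 15 + 27 + 23 = 64
σ = (3, 2, 4, 1): (-1) + 15 + (-9) + 29 = 34
σ = (3, 4, 1, 2): (-1) + 1 + 27 + 27 = 54
σ = (3, 4, 2, 1): (-1) + 1 + 13 + 29 = 42
σ = (4, 1, 2, 3): 6 + 2 + 13 + 17 = 38
σ = (4, 1, 3, 2): 6 + 2 + 22 + 27 = 57
σ = (4, 2, 1, 3): 6 + 15 + 27 + 17 = 65
σ = (4, 2, 3, 1): 6 + 15 + 22 + 29 = 72
σ = (4, 3, 1, 2): 6 + (-4) + 27 + 27 = 56
σ = (4, 3, 2, 1): 6 + (-4) + 13 + 29 = 44
Optimal value attained by: σ = (2, 1, 4, 3).
Answer: det⊕(C) = 1; verdict: NONSINGULAR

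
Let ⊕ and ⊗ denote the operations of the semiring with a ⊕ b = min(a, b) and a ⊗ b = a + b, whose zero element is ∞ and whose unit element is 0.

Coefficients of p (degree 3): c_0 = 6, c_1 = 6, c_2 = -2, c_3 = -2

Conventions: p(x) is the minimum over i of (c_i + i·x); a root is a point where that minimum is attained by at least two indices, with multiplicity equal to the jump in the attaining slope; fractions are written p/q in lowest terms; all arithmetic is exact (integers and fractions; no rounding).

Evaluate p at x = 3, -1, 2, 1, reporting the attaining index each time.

p(3) = min(6+0·3=6, 6+1·3=9, -2+2·3=4, -2+3·3=7) = 4 (attained by i=2)
p(-1) = min(6+0·(-1)=6, 6+1·(-1)=5, -2+2·(-1)=-4, -2+3·(-1)=-5) = -5 (attained by i=3)
p(2) = min(6+0·2=6, 6+1·2=8, -2+2·2=2, -2+3·2=4) = 2 (attained by i=2)
p(1) = min(6+0·1=6, 6+1·1=7, -2+2·1=0, -2+3·1=1) = 0 (attained by i=2)
Answer: p(3) = 4; p(-1) = -5; p(2) = 2; p(1) = 0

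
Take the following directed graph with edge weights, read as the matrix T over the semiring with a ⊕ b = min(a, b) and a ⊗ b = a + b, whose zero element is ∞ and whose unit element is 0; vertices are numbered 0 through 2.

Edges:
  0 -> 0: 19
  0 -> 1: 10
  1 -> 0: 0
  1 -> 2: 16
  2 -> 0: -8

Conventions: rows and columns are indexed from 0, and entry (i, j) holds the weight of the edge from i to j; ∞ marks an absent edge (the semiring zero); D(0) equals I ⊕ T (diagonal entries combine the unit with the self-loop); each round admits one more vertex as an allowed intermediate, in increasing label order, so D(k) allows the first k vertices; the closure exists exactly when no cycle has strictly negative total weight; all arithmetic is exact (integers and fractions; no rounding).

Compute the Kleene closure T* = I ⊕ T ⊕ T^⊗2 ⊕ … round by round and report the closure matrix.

D(0):
  [0, 10, ∞]
  [0, 0, 16]
  [-8, ∞, 0]
D(1):
  [0, 10, ∞]
  [0, 0, 16]
  [-8, 2, 0]
D(2):
  [0, 10, 26]
  [0, 0, 16]
  [-8, 2, 0]
D(3):
  [0, 10, 26]
  [0, 0, 16]
  [-8, 2, 0]
Answer: T* = [[0, 10, 26], [0, 0, 16], [-8, 2, 0]]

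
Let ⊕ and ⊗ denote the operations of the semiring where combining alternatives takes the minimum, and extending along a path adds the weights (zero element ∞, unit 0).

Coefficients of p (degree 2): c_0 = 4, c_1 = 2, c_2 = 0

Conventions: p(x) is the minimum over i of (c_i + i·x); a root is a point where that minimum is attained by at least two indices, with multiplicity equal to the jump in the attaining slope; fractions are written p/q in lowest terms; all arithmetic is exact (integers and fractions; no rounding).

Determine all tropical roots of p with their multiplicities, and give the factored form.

hull edge (i=0, c=4) to (i=2, c=0): slope -2, span 2
Factored form: p(x) = 0 ⊗ (x ⊕ 2) ⊗ (x ⊕ 2)
Answer: roots = 2 (mult 2)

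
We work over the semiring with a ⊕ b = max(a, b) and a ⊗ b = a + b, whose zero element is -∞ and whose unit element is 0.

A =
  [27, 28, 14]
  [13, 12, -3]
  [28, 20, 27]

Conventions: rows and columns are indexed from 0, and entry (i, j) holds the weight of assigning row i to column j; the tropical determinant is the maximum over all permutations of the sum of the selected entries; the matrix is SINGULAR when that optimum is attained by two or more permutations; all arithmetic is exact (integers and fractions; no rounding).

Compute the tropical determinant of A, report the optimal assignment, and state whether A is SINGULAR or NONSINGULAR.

σ = (0, 1, 2): 27 + 12 + 27 = 66
σ = (0, 2, 1): 27 + (-3) + 20 = 44
σ = (1, 0, 2): 28 + 13 + 27 = 68
σ = (1, 2, 0): 28 + (-3) + 28 = 53
σ = (2, 0, 1): 14 + 13 + 20 = 47
σ = (2, 1, 0): 14 + 12 + 28 = 54
Optimal value attained by: σ = (1, 0, 2).
Answer: det⊕(A) = 68; verdict: NONSINGULAR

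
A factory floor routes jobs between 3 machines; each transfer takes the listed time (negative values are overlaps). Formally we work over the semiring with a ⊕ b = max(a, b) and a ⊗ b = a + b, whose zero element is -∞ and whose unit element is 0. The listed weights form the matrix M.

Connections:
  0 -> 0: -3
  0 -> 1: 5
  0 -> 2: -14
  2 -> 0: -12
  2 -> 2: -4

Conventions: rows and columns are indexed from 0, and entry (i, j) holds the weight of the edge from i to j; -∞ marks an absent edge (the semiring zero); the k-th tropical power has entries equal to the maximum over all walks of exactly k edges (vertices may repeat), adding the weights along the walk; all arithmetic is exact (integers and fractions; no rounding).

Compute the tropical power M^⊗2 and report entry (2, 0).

M^⊗2:
  [-6, 2, -17]
  [-∞, -∞, -∞]
  [-15, -7, -8]
Key observation: the optimum is the walk 2->0->0, with weight (-12) + (-3) = -15.
Optimal value attained by: walk 2->0->0.
Answer: (M^⊗2)[2][0] = -15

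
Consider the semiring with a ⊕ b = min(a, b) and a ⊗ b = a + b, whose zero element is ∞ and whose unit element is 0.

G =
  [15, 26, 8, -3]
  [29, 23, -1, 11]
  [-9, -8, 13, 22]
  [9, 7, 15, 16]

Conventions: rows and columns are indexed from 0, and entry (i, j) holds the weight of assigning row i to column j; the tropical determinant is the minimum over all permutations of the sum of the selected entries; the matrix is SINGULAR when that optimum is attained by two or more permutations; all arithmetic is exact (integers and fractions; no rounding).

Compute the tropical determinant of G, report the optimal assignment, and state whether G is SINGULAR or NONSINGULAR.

σ = (0, 1, 2, 3): 15 + 23 + 13 + 16 = 67
σ = (0, 1, 3, 2): 15 + 23 + 22 + 15 = 75
σ = (0, 2, 1, 3): 15 + (-1) + (-8) + 16 = 22
σ = (0, 2, 3, 1): 15 + (-1) + 22 + 7 = 43
σ = (0, 3, 1, 2): 15 + 11 + (-8) + 15 = 33
σ = (0, 3, 2, 1): 15 + 11 + 13 + 7 = 46
σ = (1, 0, 2, 3): 26 + 29 + 13 + 16 = 84
σ = (1, 0, 3, 2): 26 + 29 + 22 + 15 = 92
σ = (1, 2, 0, 3): 26 + (-1) + (-9) + 16 = 32
σ = (1, 2, 3, 0): 26 + (-1) + 22 + 9 = 56
σ = (1, 3, 0, 2): 26 + 11 + (-9) + 15 = 43
σ = (1, 3, 2, 0): 26 + 11 + 13 + 9 = 59
σ = (2, 0, 1, 3): 8 + 29 + (-8) + 16 = 45
σ = (2, 0, 3, 1): 8 + 29 + 22 + 7 = 66
σ = (2, 1, 0, 3): 8 + 23 + (-9) + 16 = 38
σ = (2, 1, 3, 0): 8 + 23 + 22 + 9 = 62
σ = (2, 3, 0, 1): 8 + 11 + (-9) + 7 = 17
σ = (2, 3, 1, 0): 8 + 11 + (-8) + 9 = 20
σ = (3, 0, 1, 2): (-3) + 29 + (-8) + 15 = 33
σ = (3, 0, 2, 1): (-3) + 29 + 13 + 7 = 46
σ = (3, 1, 0, 2): (-3) + 23 + (-9) + 15 = 26
σ = (3, 1, 2, 0): (-3) + 23 + 13 + 9 = 42
σ = (3, 2, 0, 1): (-3) + (-1) + (-9) + 7 = -6
σ = (3, 2, 1, 0): (-3) + (-1) + (-8) + 9 = -3
Optimal value attained by: σ = (3, 2, 0, 1).
Answer: det⊕(G) = -6; verdict: NONSINGULAR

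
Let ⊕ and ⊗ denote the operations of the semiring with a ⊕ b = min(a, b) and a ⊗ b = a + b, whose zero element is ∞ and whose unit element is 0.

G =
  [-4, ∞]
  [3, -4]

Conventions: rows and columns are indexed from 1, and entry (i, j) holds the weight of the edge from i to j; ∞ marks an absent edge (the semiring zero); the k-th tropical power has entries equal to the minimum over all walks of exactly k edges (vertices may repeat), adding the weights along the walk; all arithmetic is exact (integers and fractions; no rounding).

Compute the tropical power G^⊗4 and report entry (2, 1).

G^⊗2:
  [-8, ∞]
  [-1, -8]
G^⊗3:
  [-12, ∞]
  [-5, -12]
G^⊗4:
  [-16, ∞]
  [-9, -16]
Key observation: the optimum is the walk 2->1->1->1->1, with weight 3 + (-4) + (-4) + (-4) = -9.
Optimal value attained by: walk 2->1->1->1->1.
Answer: (G^⊗4)[2][1] = -9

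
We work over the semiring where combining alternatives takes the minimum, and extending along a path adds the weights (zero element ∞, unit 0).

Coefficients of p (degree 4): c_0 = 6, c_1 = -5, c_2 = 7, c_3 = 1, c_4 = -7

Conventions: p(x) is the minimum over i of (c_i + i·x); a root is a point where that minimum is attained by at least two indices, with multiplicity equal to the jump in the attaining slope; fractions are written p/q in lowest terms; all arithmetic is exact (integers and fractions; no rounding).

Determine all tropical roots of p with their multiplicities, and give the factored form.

hull edge (i=0, c=6) to (i=1, c=-5): slope -11, span 1
hull edge (i=1, c=-5) to (i=4, c=-7): slope -2/3, span 3
Factored form: p(x) = -7 ⊗ (x ⊕ 2/3) ⊗ (x ⊕ 2/3) ⊗ (x ⊕ 2/3) ⊗ (x ⊕ 11)
Answer: roots = 2/3 (mult 3), 11 (mult 1)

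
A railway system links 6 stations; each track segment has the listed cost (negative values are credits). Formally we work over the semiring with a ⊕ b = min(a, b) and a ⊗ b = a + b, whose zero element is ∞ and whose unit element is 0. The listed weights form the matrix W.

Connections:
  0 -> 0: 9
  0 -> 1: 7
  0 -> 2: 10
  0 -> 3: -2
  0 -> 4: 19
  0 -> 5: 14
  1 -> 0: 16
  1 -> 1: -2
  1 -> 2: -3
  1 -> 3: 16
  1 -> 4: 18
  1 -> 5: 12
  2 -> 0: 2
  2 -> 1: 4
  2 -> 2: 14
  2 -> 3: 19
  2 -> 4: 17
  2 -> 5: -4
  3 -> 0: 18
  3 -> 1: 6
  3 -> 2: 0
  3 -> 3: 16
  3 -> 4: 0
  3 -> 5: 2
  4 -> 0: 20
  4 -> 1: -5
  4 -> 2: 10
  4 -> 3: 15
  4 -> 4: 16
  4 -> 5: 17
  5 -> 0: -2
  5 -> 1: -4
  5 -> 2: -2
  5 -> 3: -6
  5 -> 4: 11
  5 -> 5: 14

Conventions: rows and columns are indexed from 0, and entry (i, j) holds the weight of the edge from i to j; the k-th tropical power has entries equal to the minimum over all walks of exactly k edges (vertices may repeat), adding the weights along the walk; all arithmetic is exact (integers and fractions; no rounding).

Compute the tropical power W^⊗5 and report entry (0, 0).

W^⊗2:
  [12, 4, -2, 7, -2, 0]
  [-1, -4, -5, 6, 14, -7]
  [-6, -8, -6, -10, 7, 10]
  [0, -5, 0, -4, 13, -4]
  [11, -7, -8, 11, 13, 6]
  [0, -6, -7, -4, -6, -6]
W^⊗3:
  [-2, -7, -2, -6, 7, -6]
  [-9, -11, -9, -13, 4, -9]
  [-4, -10, -11, -8, -10, -10]
  [-6, -8, -8, -10, -4, -4]
  [-6, -9, -10, 0, 9, -12]
  [-8, -11, -9, -12, -4, -11]
W^⊗4:
  [-8, -10, -10, -12, -6, -6]
  [-11, -13, -14, -15, -13, -13]
  [-12, -15, -13, -16, -8, -15]
  [-6, -10, -11, -10, -10, -12]
  [-14, -16, -14, -18, -1, -14]
  [-13, -15, -14, -17, -12, -13]
W^⊗5:
  [-8, -12, -13, -12, -12, -14]
  [-15, -18, -16, -19, -15, -18]
  [-17, -19, -18, -21, -16, -17]
  [-14, -16, -14, -18, -10, -15]
  [-16, -18, -19, -20, -18, -18]
  [-15, -17, -18, -19, -17, -18]
Key observation: the optimum is the walk 0->3->4->1->2->0, with weight (-2) + 0 + (-5) + (-3) + 2 = -8.
Optimal value attained by: walk 0->3->4->1->2->0.
Answer: (W^⊗5)[0][0] = -8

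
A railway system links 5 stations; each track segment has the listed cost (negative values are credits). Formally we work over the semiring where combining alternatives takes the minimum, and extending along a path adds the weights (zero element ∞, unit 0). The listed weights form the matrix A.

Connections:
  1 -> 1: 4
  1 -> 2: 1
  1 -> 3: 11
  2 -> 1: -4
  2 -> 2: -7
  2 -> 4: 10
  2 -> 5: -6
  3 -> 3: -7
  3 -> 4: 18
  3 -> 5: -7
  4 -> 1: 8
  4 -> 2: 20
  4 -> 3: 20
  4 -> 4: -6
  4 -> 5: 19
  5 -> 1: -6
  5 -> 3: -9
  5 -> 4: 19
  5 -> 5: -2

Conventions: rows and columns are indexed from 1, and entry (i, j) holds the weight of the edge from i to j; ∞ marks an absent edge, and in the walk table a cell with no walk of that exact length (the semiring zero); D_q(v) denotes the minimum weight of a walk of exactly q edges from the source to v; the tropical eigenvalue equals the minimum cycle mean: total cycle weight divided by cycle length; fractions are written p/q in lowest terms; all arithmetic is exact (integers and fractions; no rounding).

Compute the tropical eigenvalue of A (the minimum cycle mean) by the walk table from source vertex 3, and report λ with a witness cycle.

q=0: [∞, ∞, 0, ∞, ∞]
q=1: [∞, ∞, -7, 18, -7]
q=2: [-13, 38, -16, 11, -14]
q=3: [-20, -12, -23, 2, -23]
q=4: [-29, -19, -32, -5, -30]
q=5: [-36, -28, -39, -14, -39]
Optimal cycle mean attained by: cycle 3->5->3, total (-7) + (-9), length 2.
Answer: λ = -8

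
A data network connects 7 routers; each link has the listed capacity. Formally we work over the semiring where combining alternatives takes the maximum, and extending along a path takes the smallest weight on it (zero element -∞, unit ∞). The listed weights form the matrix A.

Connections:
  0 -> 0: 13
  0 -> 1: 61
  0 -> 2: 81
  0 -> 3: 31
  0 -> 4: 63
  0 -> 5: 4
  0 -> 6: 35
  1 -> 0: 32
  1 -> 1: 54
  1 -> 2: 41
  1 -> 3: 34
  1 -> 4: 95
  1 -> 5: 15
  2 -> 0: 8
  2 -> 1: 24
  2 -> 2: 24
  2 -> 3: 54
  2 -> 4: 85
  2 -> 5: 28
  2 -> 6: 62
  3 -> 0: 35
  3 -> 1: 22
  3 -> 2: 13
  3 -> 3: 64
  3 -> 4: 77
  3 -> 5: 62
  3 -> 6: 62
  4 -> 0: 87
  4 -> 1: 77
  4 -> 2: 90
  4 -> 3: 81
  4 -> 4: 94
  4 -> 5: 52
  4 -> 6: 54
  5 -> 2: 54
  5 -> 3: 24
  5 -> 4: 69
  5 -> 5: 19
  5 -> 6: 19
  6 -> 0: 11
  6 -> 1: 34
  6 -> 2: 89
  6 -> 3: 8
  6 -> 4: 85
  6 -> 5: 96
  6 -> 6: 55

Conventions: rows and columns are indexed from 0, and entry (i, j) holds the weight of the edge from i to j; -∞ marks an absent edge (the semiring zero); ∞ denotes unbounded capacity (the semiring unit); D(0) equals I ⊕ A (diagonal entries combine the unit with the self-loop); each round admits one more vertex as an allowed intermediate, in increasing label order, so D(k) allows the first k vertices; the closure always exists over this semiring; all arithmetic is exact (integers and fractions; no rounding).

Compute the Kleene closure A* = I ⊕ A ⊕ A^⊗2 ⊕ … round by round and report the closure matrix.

D(0):
  [∞, 61, 81, 31, 63, 4, 35]
  [32, ∞, 41, 34, 95, 15, -∞]
  [8, 24, ∞, 54, 85, 28, 62]
  [35, 22, 13, ∞, 77, 62, 62]
  [87, 77, 90, 81, ∞, 52, 54]
  [-∞, -∞, 54, 24, 69, ∞, 19]
  [11, 34, 89, 8, 85, 96, ∞]
D(1):
  [∞, 61, 81, 31, 63, 4, 35]
  [32, ∞, 41, 34, 95, 15, 32]
  [8, 24, ∞, 54, 85, 28, 62]
  [35, 35, 35, ∞, 77, 62, 62]
  [87, 77, 90, 81, ∞, 52, 54]
  [-∞, -∞, 54, 24, 69, ∞, 19]
  [11, 34, 89, 11, 85, 96, ∞]
D(2):
  [∞, 61, 81, 34, 63, 15, 35]
  [32, ∞, 41, 34, 95, 15, 32]
  [24, 24, ∞, 54, 85, 28, 62]
  [35, 35, 35, ∞, 77, 62, 62]
  [87, 77, 90, 81, ∞, 52, 54]
  [-∞, -∞, 54, 24, 69, ∞, 19]
  [32, 34, 89, 34, 85, 96, ∞]
D(3):
  [∞, 61, 81, 54, 81, 28, 62]
  [32, ∞, 41, 41, 95, 28, 41]
  [24, 24, ∞, 54, 85, 28, 62]
  [35, 35, 35, ∞, 77, 62, 62]
  [87, 77, 90, 81, ∞, 52, 62]
  [24, 24, 54, 54, 69, ∞, 54]
  [32, 34, 89, 54, 85, 96, ∞]
D(4):
  [∞, 61, 81, 54, 81, 54, 62]
  [35, ∞, 41, 41, 95, 41, 41]
  [35, 35, ∞, 54, 85, 54, 62]
  [35, 35, 35, ∞, 77, 62, 62]
  [87, 77, 90, 81, ∞, 62, 62]
  [35, 35, 54, 54, 69, ∞, 54]
  [35, 35, 89, 54, 85, 96, ∞]
D(5):
  [∞, 77, 81, 81, 81, 62, 62]
  [87, ∞, 90, 81, 95, 62, 62]
  [85, 77, ∞, 81, 85, 62, 62]
  [77, 77, 77, ∞, 77, 62, 62]
  [87, 77, 90, 81, ∞, 62, 62]
  [69, 69, 69, 69, 69, ∞, 62]
  [85, 77, 89, 81, 85, 96, ∞]
D(6):
  [∞, 77, 81, 81, 81, 62, 62]
  [87, ∞, 90, 81, 95, 62, 62]
  [85, 77, ∞, 81, 85, 62, 62]
  [77, 77, 77, ∞, 77, 62, 62]
  [87, 77, 90, 81, ∞, 62, 62]
  [69, 69, 69, 69, 69, ∞, 62]
  [85, 77, 89, 81, 85, 96, ∞]
D(7):
  [∞, 77, 81, 81, 81, 62, 62]
  [87, ∞, 90, 81, 95, 62, 62]
  [85, 77, ∞, 81, 85, 62, 62]
  [77, 77, 77, ∞, 77, 62, 62]
  [87, 77, 90, 81, ∞, 62, 62]
  [69, 69, 69, 69, 69, ∞, 62]
  [85, 77, 89, 81, 85, 96, ∞]
Answer: A* = [[∞, 77, 81, 81, 81, 62, 62], [87, ∞, 90, 81, 95, 62, 62], [85, 77, ∞, 81, 85, 62, 62], [77, 77, 77, ∞, 77, 62, 62], [87, 77, 90, 81, ∞, 62, 62], [69, 69, 69, 69, 69, ∞, 62], [85, 77, 89, 81, 85, 96, ∞]]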